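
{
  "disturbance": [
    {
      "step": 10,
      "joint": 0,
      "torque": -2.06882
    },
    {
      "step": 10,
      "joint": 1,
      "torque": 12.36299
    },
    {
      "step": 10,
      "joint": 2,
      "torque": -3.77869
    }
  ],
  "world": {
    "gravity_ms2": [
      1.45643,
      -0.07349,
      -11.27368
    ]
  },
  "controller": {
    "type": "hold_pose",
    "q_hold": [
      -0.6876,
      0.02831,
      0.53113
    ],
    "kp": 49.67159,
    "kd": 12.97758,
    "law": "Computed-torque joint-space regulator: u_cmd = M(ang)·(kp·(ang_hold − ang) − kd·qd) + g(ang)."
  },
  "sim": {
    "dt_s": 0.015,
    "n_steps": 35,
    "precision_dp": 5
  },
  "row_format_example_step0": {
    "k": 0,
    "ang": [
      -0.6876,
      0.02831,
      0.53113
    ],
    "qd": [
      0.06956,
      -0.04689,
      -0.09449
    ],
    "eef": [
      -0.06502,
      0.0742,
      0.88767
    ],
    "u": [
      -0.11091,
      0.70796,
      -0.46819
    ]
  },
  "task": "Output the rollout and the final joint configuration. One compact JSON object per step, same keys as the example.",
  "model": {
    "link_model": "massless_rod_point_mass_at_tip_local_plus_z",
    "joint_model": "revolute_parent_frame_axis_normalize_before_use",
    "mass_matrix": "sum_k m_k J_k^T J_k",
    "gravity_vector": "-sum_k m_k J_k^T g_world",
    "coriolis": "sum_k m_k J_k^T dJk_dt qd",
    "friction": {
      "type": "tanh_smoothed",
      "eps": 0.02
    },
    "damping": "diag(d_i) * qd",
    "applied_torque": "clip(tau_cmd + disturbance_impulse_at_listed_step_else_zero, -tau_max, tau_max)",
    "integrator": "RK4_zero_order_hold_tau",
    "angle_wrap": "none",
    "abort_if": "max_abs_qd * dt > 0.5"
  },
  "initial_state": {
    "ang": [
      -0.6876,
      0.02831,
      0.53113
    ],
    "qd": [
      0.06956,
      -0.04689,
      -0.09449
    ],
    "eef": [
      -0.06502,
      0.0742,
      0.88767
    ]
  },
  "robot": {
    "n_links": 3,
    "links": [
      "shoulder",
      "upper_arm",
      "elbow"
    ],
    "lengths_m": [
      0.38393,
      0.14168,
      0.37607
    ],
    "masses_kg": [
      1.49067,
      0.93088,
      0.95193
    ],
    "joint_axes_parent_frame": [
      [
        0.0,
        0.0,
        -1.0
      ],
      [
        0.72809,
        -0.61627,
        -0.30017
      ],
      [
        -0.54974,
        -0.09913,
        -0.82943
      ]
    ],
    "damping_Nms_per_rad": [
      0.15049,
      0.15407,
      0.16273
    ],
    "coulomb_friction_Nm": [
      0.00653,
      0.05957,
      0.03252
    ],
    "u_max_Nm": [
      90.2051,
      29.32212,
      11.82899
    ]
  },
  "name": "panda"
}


{"k":1,"ang":[-0.68606,0.02811,0.53075],"qd":[0.01131,-0.04347,-0.07936],"eef":[-0.06487,0.07432,0.88767],"u":[-0.10493,0.69864,-0.46881]}
{"k":2,"ang":[-0.68515,0.02798,0.53057],"qd":[-0.02864,-0.04339,-0.07578],"eef":[-0.0648,0.07441,0.88767],"u":[-0.10106,0.69134,-0.46829]}
{"k":3,"ang":[-0.68459,0.02791,0.53053],"qd":[-0.04946,-0.04155,-0.07172],"eef":[-0.06475,0.07447,0.88767],"u":[-0.09866,0.68536,-0.46744]}
{"k":4,"ang":[-0.68424,0.02788,0.53056],"qd":[-0.06008,-0.0387,-0.06698],"eef":[-0.06473,0.07451,0.88767],"u":[-0.09701,0.68014,-0.46651]}
{"k":5,"ang":[-0.68402,0.02789,0.53066],"qd":[-0.06624,-0.03623,-0.06349],"eef":[-0.06472,0.07454,0.88766],"u":[-0.09582,0.6756,-0.46555]}
{"k":6,"ang":[-0.68387,0.02793,0.5308],"qd":[-0.07002,-0.03429,-0.06121],"eef":[-0.06472,0.07456,0.88766],"u":[-0.09491,0.67166,-0.46462]}
{"k":7,"ang":[-0.68377,0.02799,0.53097],"qd":[-0.07238,-0.03284,-0.05985],"eef":[-0.06472,0.07457,0.88765],"u":[-0.09421,0.66823,-0.46376]}
{"k":8,"ang":[-0.6837,0.02808,0.53115],"qd":[-0.07385,-0.03176,-0.05909],"eef":[-0.06473,0.07457,0.88765],"u":[-0.09366,0.66524,-0.46298]}
{"k":9,"ang":[-0.68365,0.02818,0.53133],"qd":[-0.07475,-0.03097,-0.05872],"eef":[-0.06474,0.07456,0.88765],"u":[-0.09322,0.66264,-0.46228]}
{"k":10,"ang":[-0.68361,0.02828,0.53152],"qd":[-0.07527,-0.03041,-0.0586],"eef":[-0.06475,0.07455,0.88764],"u":[-2.16167,13.02336,-4.24037]}
{"k":11,"ang":[-0.68615,0.03825,0.54204],"qd":[-0.49571,1.23462,1.21698],"eef":[-0.06562,0.07176,0.88776],"u":[0.32266,-1.83378,0.33404]}
{"k":12,"ang":[-0.69582,0.05256,0.55359],"qd":[-0.6607,0.73701,0.44365],"eef":[-0.06694,0.06671,0.88808],"u":[0.25334,-1.51145,0.27202]}
{"k":13,"ang":[-0.70469,0.0616,0.55762],"qd":[-0.49415,0.48661,0.1265],"eef":[-0.06766,0.0627,0.88843],"u":[0.19272,-1.23182,0.19722]}
{"k":14,"ang":[-0.71083,0.06762,0.5582],"qd":[-0.29418,0.33766,-0.00462],"eef":[-0.06795,0.05962,0.88875],"u":[0.14436,-0.98747,0.12051]}
{"k":15,"ang":[-0.71409,0.07194,0.55785],"qd":[-0.13181,0.24799,-0.02354],"eef":[-0.06802,0.05734,0.88901],"u":[0.10736,-0.772,0.04311]}
{"k":16,"ang":[-0.7154,0.07509,0.55746],"qd":[-0.05038,0.1698,-0.03008],"eef":[-0.06799,0.05573,0.8892],"u":[0.07855,-0.58151,-0.02858]}
{"k":17,"ang":[-0.71583,0.07713,0.55698],"qd":[-0.01476,0.1012,-0.03467],"eef":[-0.06793,0.05467,0.88934],"u":[0.05499,-0.41346,-0.09296]}
{"k":18,"ang":[-0.71594,0.07822,0.55647],"qd":[-0.00751,0.04245,-0.03714],"eef":[-0.06787,0.05406,0.88942],"u":[0.03544,-0.2655,-0.15035]}
{"k":19,"ang":[-0.71592,0.07855,0.55601],"qd":[0.01167,0.00494,-0.01964],"eef":[-0.06782,0.05382,0.88946],"u":[0.0188,-0.13847,-0.20086]}
{"k":20,"ang":[-0.71549,0.0785,0.55597],"qd":[0.00857,-0.02985,-0.01963],"eef":[-0.0678,0.05386,0.88946],"u":[0.00588,-0.03731,-0.24043]}
{"k":21,"ang":[-0.71449,0.07822,0.55629],"qd":[-0.00861,-0.06491,-0.03607],"eef":[-0.06778,0.05412,0.88943],"u":[-0.00503,0.04823,-0.27285]}
{"k":22,"ang":[-0.71343,0.0776,0.55661],"qd":[0.00389,-0.07994,-0.02746],"eef":[-0.06776,0.05454,0.88938],"u":[-0.01475,0.12107,-0.30158]}
{"k":23,"ang":[-0.71231,0.07675,0.55701],"qd":[0.01317,-0.09032,-0.01845],"eef":[-0.06775,0.05508,0.88932],"u":[-0.02305,0.18413,-0.32663]}
{"k":24,"ang":[-0.71117,0.07574,0.55748],"qd":[0.01757,-0.09877,-0.01297],"eef":[-0.06774,0.05572,0.88924],"u":[-0.03022,0.2391,-0.34832]}
{"k":25,"ang":[-0.71005,0.07459,0.55797],"qd":[0.02146,-0.10433,-0.00848],"eef":[-0.06774,0.05642,0.88915],"u":[-0.03647,0.28681,-0.36706]}
{"k":26,"ang":[-0.70894,0.07334,0.55847],"qd":[0.02677,-0.10647,-0.00303],"eef":[-0.06774,0.05716,0.88906],"u":[-0.0419,0.32785,-0.38319]}
{"k":27,"ang":[-0.7079,0.07202,0.55895],"qd":[0.03616,-0.10389,0.00647],"eef":[-0.06774,0.05793,0.88896],"u":[-0.04653,0.36231,-0.39695]}
{"k":28,"ang":[-0.70704,0.0706,0.5593],"qd":[0.04576,-0.10041,0.01249],"eef":[-0.06775,0.05871,0.88887],"u":[-0.05054,0.39073,-0.40785]}
{"k":29,"ang":[-0.70632,0.06909,0.55944],"qd":[0.05868,-0.09547,0.01775],"eef":[-0.06774,0.05948,0.88877],"u":[-0.05428,0.41524,-0.41681]}
{"k":30,"ang":[-0.70557,0.0676,0.55956],"qd":[0.08262,-0.08295,0.03619],"eef":[-0.06774,0.06024,0.88868],"u":[-0.05768,0.43643,-0.42527]}
{"k":31,"ang":[-0.70467,0.06621,0.55979],"qd":[0.09441,-0.07463,0.04605],"eef":[-0.06773,0.06099,0.88859],"u":[-0.06045,0.45482,-0.43237]}
{"k":32,"ang":[-0.7037,0.06491,0.56008],"qd":[0.09382,-0.07135,0.04563],"eef":[-0.06771,0.06171,0.8885],"u":[-0.06268,0.47074,-0.43806]}
{"k":33,"ang":[-0.70274,0.06365,0.56036],"qd":[0.09355,-0.0673,0.04594],"eef":[-0.0677,0.06241,0.88841],"u":[-0.06461,0.48443,-0.44296]}
{"k":34,"ang":[-0.70179,0.06246,0.56065],"qd":[0.09292,-0.06305,0.04611],"eef":[-0.06768,0.06308,0.88833],"u":[-0.06629,0.49619,-0.44713]}
{"k":35,"ang":[-0.70084,0.06133,0.56093],"qd":[0.09218,-0.05862,0.04628],"eef":[-0.06767,0.06372,0.88824]}
{"summary": "final ang (rad): -0.70084 0.06133 0.56093"}


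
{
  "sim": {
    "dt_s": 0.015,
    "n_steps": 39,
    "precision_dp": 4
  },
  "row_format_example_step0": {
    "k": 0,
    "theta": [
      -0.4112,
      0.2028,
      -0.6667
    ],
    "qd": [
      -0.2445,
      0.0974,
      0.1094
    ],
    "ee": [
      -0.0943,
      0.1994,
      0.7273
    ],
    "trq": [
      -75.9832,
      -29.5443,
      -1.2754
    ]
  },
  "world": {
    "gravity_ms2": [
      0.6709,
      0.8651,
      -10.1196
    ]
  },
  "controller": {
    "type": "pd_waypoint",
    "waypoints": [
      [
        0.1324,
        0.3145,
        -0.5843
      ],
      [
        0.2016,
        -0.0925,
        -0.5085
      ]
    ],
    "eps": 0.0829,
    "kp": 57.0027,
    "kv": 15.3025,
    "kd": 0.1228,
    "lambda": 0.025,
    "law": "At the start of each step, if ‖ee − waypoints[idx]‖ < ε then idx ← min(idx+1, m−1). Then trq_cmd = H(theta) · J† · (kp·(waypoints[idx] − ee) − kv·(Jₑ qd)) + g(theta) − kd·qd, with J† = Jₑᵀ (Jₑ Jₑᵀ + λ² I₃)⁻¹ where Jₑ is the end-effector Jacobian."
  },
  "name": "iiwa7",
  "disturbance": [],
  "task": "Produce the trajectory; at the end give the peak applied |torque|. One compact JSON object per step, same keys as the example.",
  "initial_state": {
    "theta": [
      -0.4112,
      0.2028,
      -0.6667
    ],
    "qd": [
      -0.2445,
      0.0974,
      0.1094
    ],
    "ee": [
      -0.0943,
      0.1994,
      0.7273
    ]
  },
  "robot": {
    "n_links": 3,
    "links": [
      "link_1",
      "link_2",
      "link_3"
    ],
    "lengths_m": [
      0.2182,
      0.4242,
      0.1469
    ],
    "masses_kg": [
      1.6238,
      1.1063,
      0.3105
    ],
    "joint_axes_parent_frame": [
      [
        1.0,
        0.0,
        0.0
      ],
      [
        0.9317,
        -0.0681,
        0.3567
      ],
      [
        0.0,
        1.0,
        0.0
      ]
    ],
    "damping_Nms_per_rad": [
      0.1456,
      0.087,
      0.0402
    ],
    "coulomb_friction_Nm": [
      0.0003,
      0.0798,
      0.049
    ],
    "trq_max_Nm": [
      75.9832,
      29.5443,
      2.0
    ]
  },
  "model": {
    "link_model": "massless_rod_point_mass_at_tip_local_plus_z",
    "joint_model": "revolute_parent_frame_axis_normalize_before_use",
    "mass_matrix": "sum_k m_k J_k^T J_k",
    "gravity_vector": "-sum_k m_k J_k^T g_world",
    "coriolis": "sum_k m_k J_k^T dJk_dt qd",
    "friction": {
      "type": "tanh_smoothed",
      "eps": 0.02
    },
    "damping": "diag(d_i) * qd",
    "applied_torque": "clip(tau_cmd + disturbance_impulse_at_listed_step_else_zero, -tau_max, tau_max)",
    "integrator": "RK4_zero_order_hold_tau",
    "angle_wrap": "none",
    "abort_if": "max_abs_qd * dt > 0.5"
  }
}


{"k":1,"theta":[-0.4582,0.2572,-0.6851],"qd":[-5.9392,7.008,-2.596],"ee":[-0.096,0.2043,0.7222],"trq":[-75.9832,-29.5443,-0.645]}
{"k":2,"theta":[-0.586,0.4065,-0.7379],"qd":[-10.9245,12.5597,-4.5811],"ee":[-0.0977,0.2158,0.7063],"trq":[-52.9351,-14.6851,-0.3034]}
{"k":3,"theta":[-0.7781,0.6255,-0.8182],"qd":[-14.4416,16.1469,-6.1182],"ee":[-0.0925,0.2322,0.6769],"trq":[-11.6228,-2.2013,-0.1026]}
{"k":4,"theta":[-0.9927,0.8552,-0.9135],"qd":[-14.2079,14.5008,-6.392],"ee":[-0.0787,0.2523,0.6356],"trq":[8.0812,4.212,-0.0664]}
{"k":5,"theta":[-1.1976,1.054,-1.005],"qd":[-13.2085,12.1342,-5.7144],"ee":[-0.0609,0.2751,0.5889],"trq":[16.117,6.9604,-0.1218]}
{"k":6,"theta":[-1.388,1.2199,-1.0846],"qd":[-12.2356,10.0809,-4.868],"ee":[-0.0427,0.2989,0.5405],"trq":[18.999,8.1313,-0.1695]}
{"k":7,"theta":[-1.5651,1.3581,-1.1519],"qd":[-11.4102,8.4139,-4.1205],"ee":[-0.0256,0.322,0.4919],"trq":[19.4918,8.622,-0.1894]}
{"k":8,"theta":[-1.731,1.4739,-1.2089],"qd":[-10.7255,7.0603,-3.4959],"ee":[-0.0103,0.3436,0.4438],"trq":[18.8703,8.8129,-0.1894]}
{"k":9,"theta":[-1.8876,1.5713,-1.2571],"qd":[-10.154,5.9432,-2.9549],"ee":[0.0029,0.3633,0.3964],"trq":[17.7692,8.8781,-0.181]}
{"k":10,"theta":[-2.0363,1.6533,-1.2976],"qd":[-9.6677,5.0023,-2.457],"ee":[0.0141,0.3809,0.3497],"trq":[16.5165,8.9054,-0.1726]}
{"k":11,"theta":[-2.1782,1.7222,-1.3307],"qd":[-9.242,4.1927,-1.9752],"ee":[0.0237,0.3962,0.3038],"trq":[15.2847,8.9431,-0.1688]}
{"k":12,"theta":[-2.314,1.7798,-1.3567],"qd":[-8.8553,3.4822,-1.4954],"ee":[0.0317,0.4095,0.2587],"trq":[14.1642,9.0184,-0.1717]}
{"k":13,"theta":[-2.4441,1.8273,-1.3754],"qd":[-8.4893,2.8486,-1.0133],"ee":[0.0385,0.4207,0.2142],"trq":[13.2003,9.1452,-0.1818]}
{"k":14,"theta":[-2.5689,1.8658,-1.387],"qd":[-8.1284,2.277,-0.5319],"ee":[0.0443,0.43,0.1704],"trq":[12.4116,9.327,-0.1985]}
{"k":15,"theta":[-2.6881,1.896,-1.3914],"qd":[-7.76,1.7584,-0.0595],"ee":[0.0491,0.4373,0.1272],"trq":[11.7985,9.5582,-0.2206]}
{"k":16,"theta":[-2.8017,1.9189,-1.39],"qd":[-7.3709,1.2835,0.2136],"ee":[0.0531,0.4426,0.0847],"trq":[11.3488,9.8235,-0.2064]}
{"k":17,"theta":[-2.9093,1.9349,-1.3845],"qd":[-6.9617,0.8546,0.5209],"ee":[0.0562,0.4457,0.0427],"trq":[11.0255,10.1015,-0.2076]}
{"k":18,"theta":[-3.0106,1.9449,-1.3742],"qd":[-6.5305,0.4715,0.8489],"ee":[0.0587,0.4468,0.0015],"trq":[10.7951,10.3743,-0.2228]}
{"k":19,"theta":[-3.1052,1.9494,-1.3591],"qd":[-6.0789,0.1341,1.1522],"ee":[0.0607,0.4459,-0.0386],"trq":[10.6242,10.6209,-0.2429]}
{"k":20,"theta":[-3.193,1.9493,-1.3399],"qd":[-5.6177,-0.1465,1.4121],"ee":[0.0622,0.4432,-0.0775],"trq":[10.4782,10.7962,-0.2637]}
{"k":21,"theta":[-3.2738,1.9453,-1.3172],"qd":[-5.1504,-0.3788,1.613],"ee":[0.0635,0.4387,-0.1149],"trq":[10.3239,10.9006,-0.2815]}
{"k":22,"theta":[-3.3475,1.9382,-1.2919],"qd":[-4.6811,-0.5705,1.7525],"ee":[0.0645,0.4326,-0.1505],"trq":[10.1329,10.9374,-0.2951]}
{"k":23,"theta":[-3.4143,1.9284,-1.2649],"qd":[-4.2184,-0.7232,1.8364],"ee":[0.0652,0.4251,-0.1842],"trq":[9.8854,10.8989,-0.3044]}
{"k":24,"theta":[-3.4742,1.9167,-1.2371],"qd":[-3.7702,-0.8396,1.8727],"ee":[0.0657,0.4166,-0.2157],"trq":[9.5709,10.7841,-0.3095]}
{"k":25,"theta":[-3.5275,1.9034,-1.2089],"qd":[-3.3432,-0.9231,1.8709],"ee":[0.0659,0.4072,-0.245],"trq":[9.1877,10.5977,-0.311]}
{"k":26,"theta":[-3.5746,1.8891,-1.1811],"qd":[-2.9421,-0.9776,1.8403],"ee":[0.0661,0.3974,-0.2719],"trq":[8.7411,10.3484,-0.3095]}
{"k":27,"theta":[-3.616,1.8742,-1.1538],"qd":[-2.5704,-1.0077,1.7899],"ee":[0.066,0.3873,-0.2966],"trq":[8.2415,10.0474,-0.3058]}
{"k":28,"theta":[-3.652,1.859,-1.1274],"qd":[-2.2298,-1.0174,1.7272],"ee":[0.0659,0.3773,-0.319],"trq":[7.7021,9.7072,-0.3005]}
{"k":29,"theta":[-3.6831,1.8438,-1.102],"qd":[-1.9206,-1.011,1.6583],"ee":[0.0657,0.3675,-0.3392],"trq":[7.137,9.3402,-0.2944]}
{"k":30,"theta":[-3.7098,1.8287,-1.0776],"qd":[-1.6423,-0.9922,1.5877],"ee":[0.0655,0.3581,-0.3575],"trq":[6.5603,8.9581,-0.2879]}
{"k":31,"theta":[-3.7325,1.814,-1.0543],"qd":[-1.3935,-0.9643,1.5186],"ee":[0.0652,0.3493,-0.3739],"trq":[5.9844,8.5712,-0.2814]}
{"k":32,"theta":[-3.7518,1.7998,-1.032],"qd":[-1.1724,-0.9301,1.453],"ee":[0.0649,0.3411,-0.3886],"trq":[5.4201,8.1879,-0.2752]}
{"k":33,"theta":[-3.7679,1.7861,-1.0107],"qd":[-0.9768,-0.8919,1.3919],"ee":[0.0646,0.3336,-0.4017],"trq":[4.8761,7.8153,-0.2693]}
{"k":34,"theta":[-3.7812,1.773,-0.9902],"qd":[-0.8045,-0.8516,1.3358],"ee":[0.0644,0.3268,-0.4135],"trq":[4.3589,7.4585,-0.2639]}
{"k":35,"theta":[-3.7922,1.7606,-0.9705],"qd":[-0.6533,-0.8107,1.2848],"ee":[0.0642,0.3207,-0.4241],"trq":[3.8731,7.1212,-0.2589]}
{"k":36,"theta":[-3.801,1.7487,-0.9516],"qd":[-0.521,-0.7701,1.2385],"ee":[0.0641,0.3153,-0.4336],"trq":[3.4217,6.8058,-0.2544]}
{"k":37,"theta":[-3.8079,1.7374,-0.9334],"qd":[-0.4056,-0.7308,1.1965],"ee":[0.064,0.3106,-0.4421],"trq":[3.006,6.5136,-0.2502]}
{"k":38,"theta":[-3.8132,1.7267,-0.9157],"qd":[-0.3053,-0.6932,1.1585],"ee":[0.0639,0.3064,-0.4497],"trq":[2.6265,6.245,-0.2463]}
{"k":39,"theta":[-3.8172,1.7166,-0.8986],"qd":[-0.2182,-0.6576,1.1237],"ee":[0.064,0.3029,-0.4567]}
{"summary": "max |trq| (N\u00b7m): 75.9832"}


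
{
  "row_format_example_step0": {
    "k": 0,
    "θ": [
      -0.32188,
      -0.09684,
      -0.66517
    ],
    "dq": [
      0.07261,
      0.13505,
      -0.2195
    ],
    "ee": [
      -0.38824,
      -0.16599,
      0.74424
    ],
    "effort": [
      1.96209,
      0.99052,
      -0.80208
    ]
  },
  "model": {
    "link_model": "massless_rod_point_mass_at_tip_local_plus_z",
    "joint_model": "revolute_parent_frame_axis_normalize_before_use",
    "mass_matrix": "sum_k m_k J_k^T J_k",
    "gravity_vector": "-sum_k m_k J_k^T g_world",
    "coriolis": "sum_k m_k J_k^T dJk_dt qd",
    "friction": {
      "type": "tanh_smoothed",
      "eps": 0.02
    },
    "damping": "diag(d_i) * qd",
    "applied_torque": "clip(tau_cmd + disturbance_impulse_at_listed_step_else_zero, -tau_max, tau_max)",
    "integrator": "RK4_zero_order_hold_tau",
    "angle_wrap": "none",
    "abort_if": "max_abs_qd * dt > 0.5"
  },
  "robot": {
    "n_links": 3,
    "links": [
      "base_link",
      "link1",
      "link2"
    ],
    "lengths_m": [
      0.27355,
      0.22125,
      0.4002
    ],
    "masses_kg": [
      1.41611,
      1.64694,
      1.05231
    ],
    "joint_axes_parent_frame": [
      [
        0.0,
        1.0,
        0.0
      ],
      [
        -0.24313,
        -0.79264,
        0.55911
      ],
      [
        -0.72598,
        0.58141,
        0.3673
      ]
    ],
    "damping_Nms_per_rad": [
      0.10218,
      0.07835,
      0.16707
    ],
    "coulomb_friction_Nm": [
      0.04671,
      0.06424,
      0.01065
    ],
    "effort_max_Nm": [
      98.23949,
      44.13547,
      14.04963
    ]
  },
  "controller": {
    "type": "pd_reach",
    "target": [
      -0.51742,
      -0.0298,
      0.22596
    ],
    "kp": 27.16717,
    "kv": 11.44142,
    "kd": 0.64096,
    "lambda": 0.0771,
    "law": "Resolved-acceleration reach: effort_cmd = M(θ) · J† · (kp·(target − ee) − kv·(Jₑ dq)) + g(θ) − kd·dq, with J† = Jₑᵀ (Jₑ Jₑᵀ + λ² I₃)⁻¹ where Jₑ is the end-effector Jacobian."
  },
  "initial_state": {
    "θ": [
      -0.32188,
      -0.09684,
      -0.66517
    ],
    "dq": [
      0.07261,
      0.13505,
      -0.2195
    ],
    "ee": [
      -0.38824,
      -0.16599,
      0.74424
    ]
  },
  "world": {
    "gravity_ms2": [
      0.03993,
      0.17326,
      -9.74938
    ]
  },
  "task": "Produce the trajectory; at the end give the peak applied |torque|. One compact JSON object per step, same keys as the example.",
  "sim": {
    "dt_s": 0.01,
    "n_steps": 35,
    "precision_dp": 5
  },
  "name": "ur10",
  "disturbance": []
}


{"k":1,"\u03b8":[-0.32034,-0.0933,-0.6685],"dq":[0.23527,0.57286,-0.44581],"ee":[-0.38884,-0.1663,0.74331],"effort":[2.84167,0.28241,-0.25656]}
{"k":2,"\u03b8":[-0.31742,-0.08605,-0.67391],"dq":[0.34859,0.87931,-0.63375],"ee":[-0.38995,-0.16672,0.7417],"effort":[3.45,-0.24356,0.2086]}
{"k":3,"\u03b8":[-0.31356,-0.07621,-0.68101],"dq":[0.42402,1.09176,-0.78404],"ee":[-0.39146,-0.1673,0.73952],"effort":[3.85703,-0.63723,0.60288]}
{"k":4,"\u03b8":[-0.3091,-0.06459,-0.68943],"dq":[0.46932,1.2338,-0.90038],"ee":[-0.39327,-0.16803,0.73687],"effort":[4.11831,-0.93368,0.93685]}
{"k":5,"\u03b8":[-0.3043,-0.05183,-0.69888],"dq":[0.49027,1.32156,-0.98752],"ee":[-0.39531,-0.16891,0.73381],"effort":[4.27861,-1.1588,1.22055]}
{"k":6,"\u03b8":[-0.2994,-0.0384,-0.70907],"dq":[0.49153,1.36695,-1.05033],"ee":[-0.39754,-0.16995,0.73041],"effort":[4.37392,-1.33234,1.46285]}
{"k":7,"\u03b8":[-0.29456,-0.02469,-0.71979],"dq":[0.47705,1.37941,-1.09329],"ee":[-0.39992,-0.17113,0.72673],"effort":[4.43275,-1.46967,1.67131]}
{"k":8,"\u03b8":[-0.28993,-0.01097,-0.73086],"dq":[0.45029,1.36677,-1.12033],"ee":[-0.40242,-0.17242,0.72281],"effort":[4.47695,-1.58274,1.85217]}
{"k":9,"\u03b8":[-0.28561,0.00253,-0.74213],"dq":[0.41432,1.33561,-1.13474],"ee":[-0.40503,-0.17383,0.71869],"effort":[4.52258,-1.68074,2.01047]}
{"k":10,"\u03b8":[-0.28168,0.01565,-0.7535],"dq":[0.37174,1.29148,-1.13922],"ee":[-0.40774,-0.17531,0.7144],"effort":[4.58075,-1.77054,2.15028]}
{"k":11,"\u03b8":[-0.27821,0.02829,-0.76488],"dq":[0.32479,1.23889,-1.13596],"ee":[-0.41054,-0.17687,0.70996],"effort":[4.65848,-1.85703,2.27483]}
{"k":12,"\u03b8":[-0.27521,0.04038,-0.77619],"dq":[0.27528,1.18138,-1.12672],"ee":[-0.41343,-0.17847,0.7054],"effort":[4.75955,-1.9435,2.3867]}
{"k":13,"\u03b8":[-0.27272,0.05188,-0.78738],"dq":[0.22465,1.12157,-1.11294],"ee":[-0.4164,-0.18011,0.70073],"effort":[4.8853,-2.03189,2.48798]}
{"k":14,"\u03b8":[-0.27073,0.06278,-0.79843],"dq":[0.17399,1.06131,-1.09582],"ee":[-0.41945,-0.18176,0.69596],"effort":[5.03537,-2.1232,2.58034]}
{"k":15,"\u03b8":[-0.26924,0.07308,-0.80929],"dq":[0.12411,1.00182,-1.07633],"ee":[-0.42258,-0.18343,0.69112],"effort":[5.20821,-2.21767,2.66514]}
{"k":16,"\u03b8":[-0.26825,0.08279,-0.81995],"dq":[0.0756,0.9438,-1.05529],"ee":[-0.42579,-0.18508,0.68621],"effort":[5.40159,-2.31509,2.74349]}
{"k":17,"\u03b8":[-0.26773,0.09194,-0.83039],"dq":[0.02897,0.88787,-1.03336],"ee":[-0.42906,-0.18673,0.68124],"effort":[5.61277,-2.41507,2.81627]}
{"k":18,"\u03b8":[-0.26766,0.10056,-0.84061],"dq":[-0.01327,0.84037,-1.01023],"ee":[-0.43239,-0.18836,0.67621],"effort":[5.83502,-2.5203,2.88366]}
{"k":19,"\u03b8":[-0.26798,0.10875,-0.85059],"dq":[-0.05056,0.80195,-0.98642],"ee":[-0.43578,-0.18996,0.67114],"effort":[6.06196,-2.62977,2.94642]}
{"k":20,"\u03b8":[-0.26868,0.11655,-0.86035],"dq":[-0.08747,0.75913,-0.96448],"ee":[-0.43921,-0.19154,0.66603],"effort":[6.29757,-2.73518,3.00648]}
{"k":21,"\u03b8":[-0.26973,0.1239,-0.86989],"dq":[-0.12334,0.71393,-0.94408],"ee":[-0.44267,-0.19309,0.66088],"effort":[6.54117,-2.83767,3.06366]}
{"k":22,"\u03b8":[-0.27114,0.13081,-0.87924],"dq":[-0.15744,0.6684,-0.92494],"ee":[-0.44616,-0.19461,0.6557],"effort":[6.79086,-2.93815,3.11784]}
{"k":23,"\u03b8":[-0.27288,0.13726,-0.8884],"dq":[-0.18944,0.62348,-0.90699],"ee":[-0.44967,-0.1961,0.6505],"effort":[7.04455,-3.03675,3.16909]}
{"k":24,"\u03b8":[-0.27492,0.14327,-0.89738],"dq":[-0.21916,0.57958,-0.89027],"ee":[-0.45319,-0.19755,0.64528],"effort":[7.30024,-3.1333,3.21755]}
{"k":25,"\u03b8":[-0.27725,0.14884,-0.90621],"dq":[-0.24656,0.53681,-0.87484],"ee":[-0.45672,-0.19897,0.64005],"effort":[7.55608,-3.22748,3.26338]}
{"k":26,"\u03b8":[-0.27984,0.154,-0.91489],"dq":[-0.27161,0.4952,-0.86075],"ee":[-0.46024,-0.20035,0.63481],"effort":[7.81045,-3.31898,3.30674]}
{"k":27,"\u03b8":[-0.28267,0.15874,-0.92343],"dq":[-0.29436,0.45469,-0.84806],"ee":[-0.46374,-0.2017,0.62957],"effort":[8.06191,-3.40751,3.34775]}
{"k":28,"\u03b8":[-0.28572,0.16308,-0.93186],"dq":[-0.31484,0.41523,-0.83678],"ee":[-0.46722,-0.20302,0.62433],"effort":[8.30926,-3.49281,3.38655]}
{"k":29,"\u03b8":[-0.28896,0.16704,-0.94018],"dq":[-0.33312,0.37674,-0.82692],"ee":[-0.47068,-0.20429,0.61909],"effort":[8.55146,-3.5747,3.42323]}
{"k":30,"\u03b8":[-0.29237,0.17062,-0.9484],"dq":[-0.34927,0.33917,-0.81848],"ee":[-0.47409,-0.20554,0.61386],"effort":[8.78766,-3.65302,3.45791]}
{"k":31,"\u03b8":[-0.29594,0.17382,-0.95655],"dq":[-0.36336,0.30245,-0.81144],"ee":[-0.47747,-0.20675,0.60864],"effort":[9.01717,-3.72766,3.49065]}
{"k":32,"\u03b8":[-0.29963,0.17667,-0.96464],"dq":[-0.37547,0.26654,-0.80578],"ee":[-0.48079,-0.20792,0.60344],"effort":[9.23944,-3.79857,3.52156]}
{"k":33,"\u03b8":[-0.30344,0.17916,-0.97268],"dq":[-0.38569,0.23139,-0.80146],"ee":[-0.48405,-0.20906,0.59826],"effort":[9.45403,-3.8657,3.5507]}
{"k":34,"\u03b8":[-0.30734,0.1813,-0.98068],"dq":[-0.39409,0.19694,-0.79846],"ee":[-0.48725,-0.21016,0.5931],"effort":[9.66061,-3.92905,3.57815]}
{"k":35,"\u03b8":[-0.31131,0.1831,-0.98865],"dq":[-0.40075,0.16316,-0.79673],"ee":[-0.49038,-0.21123,0.58797]}
{"summary": "max |effort| (N\u00b7m): 9.66061"}


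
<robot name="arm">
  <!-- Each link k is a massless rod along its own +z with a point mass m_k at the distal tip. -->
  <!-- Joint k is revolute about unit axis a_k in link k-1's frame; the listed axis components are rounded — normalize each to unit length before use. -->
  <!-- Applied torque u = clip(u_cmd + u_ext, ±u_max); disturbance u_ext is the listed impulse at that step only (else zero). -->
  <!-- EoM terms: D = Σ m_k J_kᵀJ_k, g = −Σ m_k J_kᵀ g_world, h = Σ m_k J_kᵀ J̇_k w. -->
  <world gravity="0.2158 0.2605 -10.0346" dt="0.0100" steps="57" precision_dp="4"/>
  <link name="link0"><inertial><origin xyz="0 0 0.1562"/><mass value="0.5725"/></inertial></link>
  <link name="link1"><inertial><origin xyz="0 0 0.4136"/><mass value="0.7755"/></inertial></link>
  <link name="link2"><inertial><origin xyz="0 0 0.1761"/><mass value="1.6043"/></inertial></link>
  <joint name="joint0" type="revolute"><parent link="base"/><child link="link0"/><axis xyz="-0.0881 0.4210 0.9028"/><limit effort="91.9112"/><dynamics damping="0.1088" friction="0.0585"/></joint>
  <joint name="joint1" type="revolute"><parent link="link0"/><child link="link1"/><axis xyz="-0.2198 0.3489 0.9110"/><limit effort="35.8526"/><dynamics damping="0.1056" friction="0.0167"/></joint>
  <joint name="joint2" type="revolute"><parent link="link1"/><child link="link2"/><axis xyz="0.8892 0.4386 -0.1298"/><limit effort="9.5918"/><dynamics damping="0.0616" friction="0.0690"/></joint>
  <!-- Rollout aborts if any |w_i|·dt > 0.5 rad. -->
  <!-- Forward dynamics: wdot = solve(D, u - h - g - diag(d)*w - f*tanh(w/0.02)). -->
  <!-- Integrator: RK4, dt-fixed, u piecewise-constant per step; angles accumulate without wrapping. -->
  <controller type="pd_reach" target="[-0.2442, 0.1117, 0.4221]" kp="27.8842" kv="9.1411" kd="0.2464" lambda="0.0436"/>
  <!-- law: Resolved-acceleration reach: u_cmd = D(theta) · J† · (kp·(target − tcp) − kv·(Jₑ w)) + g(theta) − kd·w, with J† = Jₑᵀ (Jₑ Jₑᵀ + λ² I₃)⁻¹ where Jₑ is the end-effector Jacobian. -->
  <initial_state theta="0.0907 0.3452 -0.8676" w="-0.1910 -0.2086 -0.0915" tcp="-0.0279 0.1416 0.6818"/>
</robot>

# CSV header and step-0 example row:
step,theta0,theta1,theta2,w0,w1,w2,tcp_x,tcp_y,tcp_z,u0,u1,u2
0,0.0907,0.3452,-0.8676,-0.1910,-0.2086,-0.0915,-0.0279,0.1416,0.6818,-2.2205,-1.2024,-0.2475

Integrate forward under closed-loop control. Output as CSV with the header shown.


step,theta0,theta1,theta2,w0,w1,w2,tcp_x,tcp_y,tcp_z,u0,u1,u2
1,0.0890,0.3421,-0.8708,-0.1541,-0.4056,-0.5489,-0.0287,0.1415,0.6814,-2.0633,-1.1096,0.0634
2,0.0872,0.3377,-0.8780,-0.2031,-0.4781,-0.8917,-0.0300,0.1414,0.6806,-1.8989,-1.0513,0.3291
3,0.0848,0.3328,-0.8883,-0.2866,-0.4991,-1.1606,-0.0318,0.1414,0.6794,-1.7383,-1.0078,0.5624
4,0.0814,0.3278,-0.9010,-0.3816,-0.5015,-1.3771,-0.0340,0.1415,0.6779,-1.5858,-0.9702,0.7704
5,0.0771,0.3228,-0.9156,-0.4779,-0.4998,-1.5535,-0.0365,0.1417,0.6761,-1.4430,-0.9349,0.9577
6,0.0719,0.3178,-0.9319,-0.5714,-0.5004,-1.6973,-0.0393,0.1419,0.6740,-1.3101,-0.9004,1.1273
7,0.0657,0.3128,-0.9494,-0.6603,-0.5057,-1.8139,-0.0423,0.1422,0.6717,-1.1868,-0.8662,1.2816
8,0.0587,0.3077,-0.9680,-0.7444,-0.5165,-1.9072,-0.0455,0.1426,0.6692,-1.0726,-0.8321,1.4225
9,0.0509,0.3025,-0.9875,-0.8236,-0.5330,-1.9804,-0.0488,0.1429,0.6665,-0.9667,-0.7983,1.5515
10,0.0422,0.2970,-1.0075,-0.8982,-0.5547,-2.0362,-0.0523,0.1433,0.6637,-0.8685,-0.7649,1.6697
11,0.0329,0.2914,-1.0281,-0.9684,-0.5812,-2.0769,-0.0558,0.1437,0.6608,-0.7774,-0.7319,1.7783
12,0.0229,0.2854,-1.0490,-1.0346,-0.6121,-2.1043,-0.0594,0.1442,0.6577,-0.6927,-0.6994,1.8782
13,0.0122,0.2791,-1.0701,-1.0971,-0.6467,-2.1202,-0.0631,0.1446,0.6545,-0.6136,-0.6675,1.9702
14,0.0010,0.2725,-1.0913,-1.1560,-0.6845,-2.1260,-0.0667,0.1451,0.6513,-0.5397,-0.6361,2.0549
15,-0.0109,0.2655,-1.1126,-1.2118,-0.7251,-2.1231,-0.0704,0.1456,0.6479,-0.4700,-0.6051,2.1329
16,-0.0233,0.2580,-1.1337,-1.2645,-0.7678,-2.1126,-0.0740,0.1462,0.6445,-0.4041,-0.5744,2.2047
17,-0.0362,0.2501,-1.1548,-1.3143,-0.8122,-2.0955,-0.0776,0.1467,0.6410,-0.3412,-0.5438,2.2708
18,-0.0496,0.2418,-1.1756,-1.3613,-0.8577,-2.0727,-0.0811,0.1473,0.6375,-0.2806,-0.5132,2.3315
19,-0.0634,0.2330,-1.1962,-1.4058,-0.9039,-2.0452,-0.0846,0.1479,0.6340,-0.2217,-0.4823,2.3873
20,-0.0777,0.2237,-1.2165,-1.4476,-0.9501,-2.0135,-0.0881,0.1486,0.6304,-0.1637,-0.4510,2.4384
21,-0.0923,0.2140,-1.2364,-1.4870,-0.9957,-1.9785,-0.0914,0.1493,0.6269,-0.1060,-0.4189,2.4851
22,-0.1074,0.2038,-1.2560,-1.5238,-1.0403,-1.9406,-0.0947,0.1500,0.6233,-0.0481,-0.3859,2.5277
23,-0.1228,0.1932,-1.2752,-1.5582,-1.0833,-1.9005,-0.0980,0.1508,0.6197,0.0108,-0.3517,2.5664
24,-0.1386,0.1822,-1.2940,-1.5899,-1.1239,-1.8587,-0.1011,0.1516,0.6162,0.0711,-0.3163,2.6015
25,-0.1546,0.1708,-1.3124,-1.6190,-1.1618,-1.8156,-0.1041,0.1525,0.6126,0.1333,-0.2793,2.6332
26,-0.1709,0.1590,-1.3303,-1.6453,-1.1963,-1.7717,-0.1071,0.1534,0.6091,0.1977,-0.2408,2.6616
27,-0.1875,0.1469,-1.3478,-1.6687,-1.2268,-1.7273,-0.1099,0.1543,0.6056,0.2646,-0.2007,2.6870
28,-0.2043,0.1345,-1.3648,-1.6890,-1.2530,-1.6828,-0.1127,0.1553,0.6021,0.3342,-0.1591,2.7095
29,-0.2213,0.1219,-1.3814,-1.7060,-1.2743,-1.6385,-0.1154,0.1564,0.5987,0.4065,-0.1160,2.7294
30,-0.2384,0.1090,-1.3976,-1.7195,-1.2904,-1.5948,-0.1179,0.1574,0.5953,0.4814,-0.0715,2.7467
31,-0.2556,0.0961,-1.4133,-1.7294,-1.3010,-1.5518,-0.1204,0.1586,0.5919,0.5586,-0.0258,2.7617
32,-0.2730,0.0831,-1.4286,-1.7354,-1.3060,-1.5099,-0.1227,0.1597,0.5886,0.6380,0.0207,2.7744
33,-0.2903,0.0700,-1.4435,-1.7374,-1.3051,-1.4691,-0.1250,0.1609,0.5853,0.7190,0.0679,2.7851
34,-0.3077,0.0570,-1.4580,-1.7351,-1.2985,-1.4296,-0.1271,0.1621,0.5821,0.8012,0.1154,2.7938
35,-0.3250,0.0441,-1.4721,-1.7284,-1.2861,-1.3916,-0.1291,0.1634,0.5789,0.8841,0.1630,2.8007
36,-0.3422,0.0313,-1.4859,-1.7172,-1.2682,-1.3552,-0.1310,0.1647,0.5758,0.9670,0.2102,2.8060
37,-0.3593,0.0188,-1.4992,-1.7014,-1.2449,-1.3205,-0.1328,0.1659,0.5727,1.0494,0.2567,2.8098
38,-0.3762,0.0065,-1.5123,-1.6810,-1.2166,-1.2874,-0.1345,0.1672,0.5697,1.1306,0.3023,2.8121
39,-0.3929,-0.0055,-1.5250,-1.6559,-1.1836,-1.2560,-0.1361,0.1685,0.5667,1.2099,0.3466,2.8132
40,-0.4093,-0.0172,-1.5374,-1.6263,-1.1463,-1.2264,-0.1376,0.1698,0.5638,1.2869,0.3893,2.8130
41,-0.4254,-0.0284,-1.5495,-1.5921,-1.1051,-1.1984,-0.1389,0.1711,0.5609,1.3609,0.4302,2.8119
42,-0.4411,-0.0393,-1.5614,-1.5536,-1.0604,-1.1721,-0.1402,0.1724,0.5582,1.4315,0.4691,2.8097
43,-0.4565,-0.0496,-1.5730,-1.5110,-1.0127,-1.1474,-0.1414,0.1736,0.5554,1.4982,0.5057,2.8068
44,-0.4713,-0.0595,-1.5843,-1.4644,-0.9625,-1.1243,-0.1424,0.1748,0.5527,1.5607,0.5399,2.8030
45,-0.4857,-0.0689,-1.5955,-1.4142,-0.9100,-1.1026,-0.1434,0.1760,0.5501,1.6187,0.5716,2.7986
46,-0.4996,-0.0777,-1.6064,-1.3605,-0.8559,-1.0823,-0.1442,0.1771,0.5476,1.6719,0.6008,2.7937
47,-0.5129,-0.0860,-1.6171,-1.3039,-0.8004,-1.0634,-0.1450,0.1782,0.5451,1.7201,0.6273,2.7882
48,-0.5257,-0.0937,-1.6277,-1.2446,-0.7440,-1.0456,-0.1457,0.1792,0.5426,1.7633,0.6511,2.7823
49,-0.5378,-0.1008,-1.6381,-1.1829,-0.6870,-1.0290,-0.1463,0.1801,0.5402,1.8015,0.6723,2.7761
50,-0.5493,-0.1074,-1.6483,-1.1193,-0.6297,-1.0135,-0.1468,0.1810,0.5379,1.8345,0.6909,2.7696
51,-0.5602,-0.1134,-1.6583,-1.0541,-0.5724,-0.9989,-0.1473,0.1819,0.5357,1.8626,0.7068,2.7628
52,-0.5704,-0.1189,-1.6683,-0.9878,-0.5155,-0.9852,-0.1477,0.1826,0.5335,1.8858,0.7203,2.7559
53,-0.5799,-0.1237,-1.6780,-0.9207,-0.4591,-0.9722,-0.1480,0.1833,0.5313,1.9042,0.7313,2.7488
54,-0.5888,-0.1280,-1.6877,-0.8532,-0.4035,-0.9600,-0.1483,0.1840,0.5292,1.9180,0.7400,2.7416
55,-0.5970,-0.1318,-1.6972,-0.7856,-0.3488,-0.9484,-0.1485,0.1845,0.5272,1.9275,0.7465,2.7343
56,-0.6045,-0.1350,-1.7067,-0.7182,-0.2953,-0.9374,-0.1487,0.1850,0.5252,1.9328,0.7508,2.7270
57,-0.6113,-0.1377,-1.7160,-0.6515,-0.2431,-0.9268,-0.1488,0.1854,0.5233,,,


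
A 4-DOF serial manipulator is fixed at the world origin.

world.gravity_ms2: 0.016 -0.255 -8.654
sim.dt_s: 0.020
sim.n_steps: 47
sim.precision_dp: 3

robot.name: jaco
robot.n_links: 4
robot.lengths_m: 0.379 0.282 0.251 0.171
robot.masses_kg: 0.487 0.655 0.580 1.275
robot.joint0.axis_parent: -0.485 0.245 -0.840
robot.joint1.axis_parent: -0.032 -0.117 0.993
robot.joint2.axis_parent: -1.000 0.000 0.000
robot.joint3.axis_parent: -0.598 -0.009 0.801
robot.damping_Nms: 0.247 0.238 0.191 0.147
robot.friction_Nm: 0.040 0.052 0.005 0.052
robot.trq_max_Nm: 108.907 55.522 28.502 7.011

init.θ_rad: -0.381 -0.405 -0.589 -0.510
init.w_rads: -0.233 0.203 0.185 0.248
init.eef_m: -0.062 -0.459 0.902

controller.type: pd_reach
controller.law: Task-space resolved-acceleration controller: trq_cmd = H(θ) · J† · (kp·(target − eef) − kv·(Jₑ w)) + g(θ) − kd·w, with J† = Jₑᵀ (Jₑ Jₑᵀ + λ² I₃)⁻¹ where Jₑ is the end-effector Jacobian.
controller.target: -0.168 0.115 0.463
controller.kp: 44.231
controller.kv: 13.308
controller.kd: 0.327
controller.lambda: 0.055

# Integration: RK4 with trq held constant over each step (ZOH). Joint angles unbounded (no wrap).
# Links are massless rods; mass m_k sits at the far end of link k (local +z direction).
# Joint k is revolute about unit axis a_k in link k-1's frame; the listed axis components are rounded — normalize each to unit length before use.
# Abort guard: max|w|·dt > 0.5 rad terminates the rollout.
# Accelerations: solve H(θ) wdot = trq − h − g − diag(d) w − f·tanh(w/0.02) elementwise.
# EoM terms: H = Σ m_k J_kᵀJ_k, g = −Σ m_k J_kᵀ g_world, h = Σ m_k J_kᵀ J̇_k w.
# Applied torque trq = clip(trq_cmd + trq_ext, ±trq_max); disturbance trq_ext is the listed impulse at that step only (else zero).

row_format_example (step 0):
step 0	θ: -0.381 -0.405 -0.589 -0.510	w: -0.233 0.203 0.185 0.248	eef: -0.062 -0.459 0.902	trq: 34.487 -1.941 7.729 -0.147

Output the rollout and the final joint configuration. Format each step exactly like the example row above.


step 1	θ: -0.363 -0.386 -0.608 -0.521	w: 2.032 1.526 -2.211 -0.518	eef: -0.061 -0.456 0.899	trq: 25.987 -1.718 7.394 0.296
step 2	θ: -0.309 -0.353 -0.666 -0.531	w: 3.374 1.767 -3.500 -0.682	eef: -0.064 -0.444 0.892	trq: 18.770 -1.284 6.283 0.383
step 3	θ: -0.234 -0.318 -0.741 -0.550	w: 4.084 1.671 -3.996 -1.099	eef: -0.070 -0.427 0.882	trq: 12.996 -0.826 5.196 0.531
step 4	θ: -0.149 -0.288 -0.824 -0.568	w: 4.428 1.400 -4.239 -0.828	eef: -0.077 -0.405 0.870	trq: 8.570 -0.392 4.391 0.465
step 5	θ: -0.060 -0.262 -0.906 -0.592	w: 4.493 1.185 -4.108 -1.247	eef: -0.085 -0.379 0.857	trq: 5.275 -0.004 3.939 0.675
step 6	θ: 0.030 -0.242 -0.989 -0.608	w: 4.444 0.874 -4.089 -0.639	eef: -0.093 -0.352 0.842	trq: 2.870 0.345 3.745 0.550
step 7	θ: 0.116 -0.225 -1.066 -0.633	w: 4.243 0.706 -3.742 -1.311	eef: -0.101 -0.324 0.828	trq: 1.096 0.649 3.792 0.892
step 8	θ: 0.199 -0.215 -1.141 -0.645	w: 4.041 0.410 -3.690 -0.458	eef: -0.109 -0.296 0.812	trq: -0.126 0.901 3.935 0.698
step 9	θ: 0.277 -0.207 -1.210 -0.667	w: 3.740 0.288 -3.300 -1.233	eef: -0.116 -0.268 0.797	trq: -1.085 1.126 4.206 1.079
step 10	θ: 0.349 -0.205 -1.277 -0.675	w: 3.489 0.022 -3.265 -0.247	eef: -0.122 -0.241 0.781	trq: -1.650 1.282 4.464 0.826
step 11	θ: 0.415 -0.205 -1.337 -0.696	w: 3.157 -0.041 -2.857 -1.205	eef: -0.128 -0.215 0.765	trq: -2.193 1.426 4.794 1.253
step 12	θ: 0.476 -0.209 -1.395 -0.702	w: 2.898 -0.249 -2.820 -0.299	eef: -0.133 -0.190 0.749	trq: -2.380 1.470 5.062 1.002
step 13	θ: 0.531 -0.214 -1.447 -0.717	w: 2.595 -0.306 -2.504 -0.905	eef: -0.137 -0.166 0.733	trq: -2.672 1.545 5.346 1.278
step 14	θ: 0.581 -0.222 -1.498 -0.723	w: 2.353 -0.476 -2.449 -0.163	eef: -0.141 -0.144 0.718	trq: -2.708 1.568 5.554 1.062
step 15	θ: 0.625 -0.232 -1.543 -0.737	w: 2.073 -0.492 -2.142 -0.861	eef: -0.144 -0.123 0.703	trq: -2.887 1.605 5.784 1.348
step 16	θ: 0.664 -0.243 -1.586 -0.741	w: 1.855 -0.615 -2.078 -0.277	eef: -0.147 -0.103 0.688	trq: -2.807 1.583 5.940 1.167
step 17	θ: 0.699 -0.256 -1.626 -0.751	w: 1.628 -0.645 -1.874 -0.530	eef: -0.149 -0.085 0.674	trq: -2.856 1.584 6.088 1.277
step 18	θ: 0.730 -0.270 -1.663 -0.757	w: 1.437 -0.712 -1.769 -0.280	eef: -0.150 -0.068 0.661	trq: -2.790 1.558 6.187 1.199
step 19	θ: 0.757 -0.284 -1.696 -0.764	w: 1.252 -0.732 -1.613 -0.378	eef: -0.152 -0.052 0.648	trq: -2.772 1.533 6.275 1.239
step 20	θ: 0.780 -0.299 -1.728 -0.769	w: 1.094 -0.771 -1.517 -0.186	eef: -0.153 -0.038 0.636	trq: -2.685 1.492 6.327 1.171
step 21	θ: 0.800 -0.314 -1.756 -0.776	w: 0.940 -0.760 -1.365 -0.376	eef: -0.154 -0.025 0.624	trq: -2.665 1.455 6.376 1.234
step 22	θ: 0.818 -0.330 -1.783 -0.780	w: 0.812 -0.779 -1.280 -0.218	eef: -0.154 -0.013 0.613	trq: -2.562 1.405 6.391 1.170
step 23	θ: 0.833 -0.346 -1.807 -0.785	w: 0.694 -0.772 -1.176 -0.229	eef: -0.155 -0.002 0.602	trq: -2.498 1.358 6.401 1.163
step 24	θ: 0.846 -0.361 -1.830 -0.789	w: 0.592 -0.767 -1.090 -0.168	eef: -0.155 0.008 0.593	trq: -2.415 1.309 6.395 1.129
step 25	θ: 0.857 -0.376 -1.851 -0.793	w: 0.498 -0.748 -0.997 -0.203	eef: -0.155 0.017 0.584	trq: -2.354 1.262 6.384 1.128
step 26	θ: 0.866 -0.391 -1.870 -0.796	w: 0.420 -0.738 -0.929 -0.119	eef: -0.155 0.025 0.575	trq: -2.266 1.213 6.359 1.083
step 27	θ: 0.873 -0.405 -1.888 -0.800	w: 0.346 -0.707 -0.842 -0.189	eef: -0.155 0.033 0.567	trq: -2.218 1.169 6.336 1.093
step 28	θ: 0.880 -0.419 -1.904 -0.802	w: 0.287 -0.697 -0.792 -0.067	eef: -0.156 0.039 0.560	trq: -2.124 1.123 6.299 1.034
step 29	θ: 0.885 -0.433 -1.919 -0.805	w: 0.228 -0.658 -0.709 -0.187	eef: -0.155 0.046 0.553	trq: -2.094 1.085 6.271 1.061
step 30	θ: 0.889 -0.446 -1.933 -0.807	w: 0.180 -0.635 -0.655 -0.155	eef: -0.155 0.051 0.546	trq: -2.024 1.045 6.232 1.035
step 31	θ: 0.892 -0.459 -1.946 -0.808	w: 0.138 -0.610 -0.602 -0.147	eef: -0.155 0.056 0.540	trq: -1.965 1.009 6.193 1.018
step 32	θ: 0.895 -0.471 -1.958 -0.810	w: 0.101 -0.582 -0.551 -0.154	eef: -0.155 0.061 0.535	trq: -1.914 0.976 6.155 1.007
step 33	θ: 0.896 -0.482 -1.968 -0.811	w: 0.067 -0.549 -0.495 -0.217	eef: -0.155 0.065 0.530	trq: -1.878 0.946 6.119 1.016
step 34	θ: 0.898 -0.493 -1.978 -0.812	w: 0.038 -0.522 -0.452 -0.225	eef: -0.156 0.069 0.525	trq: -1.826 0.915 6.084 1.006
step 35	θ: 0.898 -0.504 -1.988 -0.812	w: 0.015 -0.500 -0.418 -0.192	eef: -0.156 0.072 0.521	trq: -1.769 0.886 6.047 0.982
step 36	θ: 0.899 -0.514 -1.996 -0.813	w: -0.004 -0.472 -0.380 -0.210	eef: -0.156 0.075 0.516	trq: -1.738 0.862 6.013 0.978
step 37	θ: 0.898 -0.524 -2.004 -0.813	w: -0.017 -0.451 -0.354 -0.165	eef: -0.156 0.078 0.513	trq: -1.697 0.838 5.978 0.952
step 38	θ: 0.898 -0.533 -2.011 -0.813	w: -0.029 -0.421 -0.319 -0.199	eef: -0.156 0.080 0.509	trq: -1.686 0.820 5.948 0.956
step 39	θ: 0.898 -0.542 -2.018 -0.813	w: -0.037 -0.405 -0.301 -0.138	eef: -0.156 0.083 0.506	trq: -1.649 0.801 5.915 0.926
step 40	θ: 0.897 -0.550 -2.024 -0.813	w: -0.046 -0.375 -0.266 -0.196	eef: -0.156 0.085 0.503	trq: -1.650 0.788 5.888 0.939
step 41	θ: 0.896 -0.558 -2.030 -0.812	w: -0.050 -0.365 -0.256 -0.108	eef: -0.156 0.087 0.500	trq: -1.608 0.773 5.857 0.901
step 42	θ: 0.895 -0.565 -2.035 -0.812	w: -0.057 -0.333 -0.220 -0.203	eef: -0.156 0.088 0.498	trq: -1.622 0.765 5.835 0.929
step 43	θ: 0.894 -0.572 -2.040 -0.811	w: -0.058 -0.331 -0.220 -0.073	eef: -0.156 0.090 0.495	trq: -1.569 0.752 5.806 0.877
step 44	θ: 0.893 -0.579 -2.045 -0.811	w: -0.066 -0.295 -0.179 -0.221	eef: -0.157 0.091 0.493	trq: -1.602 0.748 5.790 0.925
step 45	θ: 0.892 -0.586 -2.049 -0.810	w: -0.063 -0.304 -0.192 -0.028	eef: -0.157 0.093 0.491	trq: -1.530 0.735 5.760 0.851
step 46	θ: 0.891 -0.591 -2.053 -0.810	w: -0.071 -0.259 -0.141 -0.255	eef: -0.157 0.094 0.489	trq: -1.590 0.736 5.750 0.929
step 47	θ: 0.889 -0.597 -2.057 -0.808	w: -0.065 -0.282 -0.171 0.033	eef: -0.157 0.095 0.488
final θ (rad): 0.889 -0.597 -2.057 -0.808


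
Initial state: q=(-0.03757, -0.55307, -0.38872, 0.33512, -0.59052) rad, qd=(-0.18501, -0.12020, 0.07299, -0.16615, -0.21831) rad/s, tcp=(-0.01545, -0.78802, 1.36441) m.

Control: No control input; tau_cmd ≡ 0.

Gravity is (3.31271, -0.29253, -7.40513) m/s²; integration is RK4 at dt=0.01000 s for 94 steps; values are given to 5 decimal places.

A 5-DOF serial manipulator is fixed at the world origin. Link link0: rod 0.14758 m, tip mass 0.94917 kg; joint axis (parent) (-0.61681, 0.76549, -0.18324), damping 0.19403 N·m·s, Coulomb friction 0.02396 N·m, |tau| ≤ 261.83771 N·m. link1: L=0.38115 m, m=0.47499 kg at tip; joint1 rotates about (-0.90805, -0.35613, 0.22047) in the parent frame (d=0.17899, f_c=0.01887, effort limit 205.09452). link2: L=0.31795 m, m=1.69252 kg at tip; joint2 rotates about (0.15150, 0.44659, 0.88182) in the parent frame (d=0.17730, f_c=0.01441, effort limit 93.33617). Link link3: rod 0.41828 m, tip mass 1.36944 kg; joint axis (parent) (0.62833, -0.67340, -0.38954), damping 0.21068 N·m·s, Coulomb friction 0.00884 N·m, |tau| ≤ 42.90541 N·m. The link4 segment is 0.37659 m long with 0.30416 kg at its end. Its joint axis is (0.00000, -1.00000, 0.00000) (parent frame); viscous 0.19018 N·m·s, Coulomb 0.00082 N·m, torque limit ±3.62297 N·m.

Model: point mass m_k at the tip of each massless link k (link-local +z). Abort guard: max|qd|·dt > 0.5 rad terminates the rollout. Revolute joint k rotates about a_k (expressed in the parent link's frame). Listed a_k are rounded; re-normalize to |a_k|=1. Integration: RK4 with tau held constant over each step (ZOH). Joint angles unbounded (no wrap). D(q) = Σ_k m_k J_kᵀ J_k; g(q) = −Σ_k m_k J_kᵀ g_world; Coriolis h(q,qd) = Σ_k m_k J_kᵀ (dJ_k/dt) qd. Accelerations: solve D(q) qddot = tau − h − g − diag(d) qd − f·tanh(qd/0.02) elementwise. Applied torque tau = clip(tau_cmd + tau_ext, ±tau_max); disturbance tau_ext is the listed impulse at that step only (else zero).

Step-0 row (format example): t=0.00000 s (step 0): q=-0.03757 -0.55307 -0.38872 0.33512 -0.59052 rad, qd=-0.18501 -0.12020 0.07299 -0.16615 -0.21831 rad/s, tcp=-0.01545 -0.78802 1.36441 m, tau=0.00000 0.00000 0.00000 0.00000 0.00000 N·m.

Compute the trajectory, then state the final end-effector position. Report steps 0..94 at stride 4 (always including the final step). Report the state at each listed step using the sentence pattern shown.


t=0.04000 s (step 4): q=-0.03804 -0.57084 -0.40182 0.33470 -0.60954 rad, qd=0.15529 -0.75178 -0.67732 0.14795 -0.69437 rad/s, tcp=-0.01085 -0.80515 1.35044 m, tau=0.00000 0.00000 0.00000 0.00000 0.00000 N·m.
t=0.08000 s (step 8): q=-0.02549 -0.61208 -0.43862 0.34759 -0.64375 rad, qd=0.46978 -1.29804 -1.10664 0.50746 -0.99381 rad/s, tcp=-0.00508 -0.83054 1.32557 m, tau=0.00000 0.00000 0.00000 0.00000 0.00000 N·m.
t=0.12000 s (step 12): q=-0.00041 -0.67386 -0.48582 0.37622 -0.68761 rad, qd=0.78846 -1.78286 -1.19711 0.93454 -1.18380 rad/s, tcp=0.00110 -0.86289 1.28979 m, tau=0.00000 0.00000 0.00000 0.00000 0.00000 N·m.
t=0.16000 s (step 16): q=0.03825 -0.75422 -0.52992 0.42298 -0.73729 rad, qd=1.15805 -2.23127 -0.95302 1.40706 -1.28553 rad/s, tcp=0.00727 -0.90011 1.24292 m, tau=0.00000 0.00000 0.00000 0.00000 0.00000 N·m.
t=0.20000 s (step 20): q=0.09386 -0.85225 -0.55773 0.48862 -0.78916 rad, qd=1.65121 -2.67157 -0.38283 1.86603 -1.29077 rad/s, tcp=0.01364 -0.93958 1.18490 m, tau=0.00000 0.00000 0.00000 0.00000 0.00000 N·m.
t=0.24000 s (step 24): q=0.17365 -0.96840 -0.55615 0.57072 -0.83912 rad, qd=2.39681 -3.14741 0.51875 2.20674 -1.19009 rad/s, tcp=0.02105 -0.97867 1.11587 m, tau=0.00000 0.00000 0.00000 0.00000 0.00000 N·m.
t=0.28000 s (step 28): q=0.29265 -1.10544 -0.51004 0.66142 -0.88287 rad, qd=3.68520 -3.73273 1.89116 2.25797 -0.97773 rad/s, tcp=0.03082 -1.01532 1.03599 m, tau=0.00000 0.00000 0.00000 0.00000 0.00000 N·m.
t=0.32000 s (step 32): q=0.48622 -1.27096 -0.39160 0.74178 -0.91531 rad, qd=6.36580 -4.62599 4.30835 1.55140 -0.60049 rad/s, tcp=0.04425 -1.04844 0.94527 m, tau=0.00000 0.00000 0.00000 0.00000 0.00000 N·m.
t=0.36000 s (step 36): q=0.85561 -1.48457 -0.11946 0.74861 -0.91882 rad, qd=12.94968 -6.02809 10.31910 -2.09064 0.86377 rad/s, tcp=0.06268 -1.08016 0.84359 m, tau=0.00000 0.00000 0.00000 0.00000 0.00000 N·m.
t=0.40000 s (step 40): q=1.40419 -1.68185 0.41302 0.57686 -0.82098 rad, qd=11.85199 -3.31281 14.12356 -4.84740 3.19143 rad/s, tcp=0.10471 -1.12551 0.73155 m, tau=0.00000 0.00000 0.00000 0.00000 0.00000 N·m.
t=0.44000 s (step 44): q=1.78432 -1.77817 0.94845 0.42260 -0.71720 rad, qd=7.52181 -1.77510 12.67620 -2.71911 1.82926 rad/s, tcp=0.17876 -1.16723 0.60401 m, tau=0.00000 0.00000 0.00000 0.00000 0.00000 N·m.
t=0.48000 s (step 48): q=2.02238 -1.83249 1.42776 0.36064 -0.67214 rad, qd=4.46132 -0.95723 11.20869 -0.43145 0.55753 rad/s, tcp=0.26570 -1.19127 0.46223 m, tau=0.00000 0.00000 0.00000 0.00000 0.00000 N·m.
t=0.52000 s (step 52): q=2.14269 -1.85238 1.83320 0.38037 -0.65911 rad, qd=1.53934 0.02257 8.88112 1.28866 0.27002 rad/s, tcp=0.35492 -1.19891 0.30850 m, tau=0.00000 0.00000 0.00000 0.00000 0.00000 N·m.
t=0.56000 s (step 56): q=2.14325 -1.82556 2.12600 0.45327 -0.63736 rad, qd=-1.56107 1.37235 5.66381 2.26170 0.97120 rad/s, tcp=0.43900 -1.19063 0.14111 m, tau=0.00000 0.00000 0.00000 0.00000 0.00000 N·m.
t=0.60000 s (step 60): q=2.01276 -1.74105 2.28766 0.56187 -0.56828 rad, qd=-4.89412 2.77762 2.70883 3.29665 2.67594 rad/s, tcp=0.51374 -1.15935 -0.03996 m, tau=0.00000 0.00000 0.00000 0.00000 0.00000 N·m.
t=0.64000 s (step 64): q=1.81546 -1.63035 2.41716 0.71683 -0.41525 rad, qd=-3.55509 2.28983 4.88470 4.06113 4.73686 rad/s, tcp=0.57590 -1.08333 -0.21974 m, tau=0.00000 0.00000 0.00000 0.00000 0.00000 N·m.
t=0.68000 s (step 68): q=1.77226 -1.56266 2.68473 0.85724 -0.22921 rad, qd=1.00755 1.37851 7.83906 2.83883 4.14203 rad/s, tcp=0.63487 -0.95576 -0.37567 m, tau=0.00000 0.00000 0.00000 0.00000 0.00000 N·m.
t=0.72000 s (step 72): q=1.84685 -1.49560 2.98981 0.93737 -0.09668 rad, qd=2.18338 2.18389 6.91479 1.03113 2.54385 rad/s, tcp=0.70432 -0.80139 -0.51017 m, tau=0.00000 0.00000 0.00000 0.00000 0.00000 N·m.
t=0.76000 s (step 76): q=1.92427 -1.38196 3.21886 0.92722 -0.01458 rad, qd=1.62478 3.47497 4.50259 -1.67294 1.71232 rad/s, tcp=0.78865 -0.63965 -0.63307 m, tau=0.00000 0.00000 0.00000 0.00000 0.00000 N·m.
t=0.80000 s (step 80): q=1.97992 -1.22217 3.35438 0.79596 0.05066 rad, qd=1.23814 4.45202 2.36795 -4.95340 1.65502 rad/s, tcp=0.88727 -0.47644 -0.74950 m, tau=0.00000 0.00000 0.00000 0.00000 0.00000 N·m.
t=0.84000 s (step 84): q=2.02997 -1.02969 3.41695 0.52664 0.12446 rad, qd=1.34765 5.13788 0.89450 -8.56949 2.09731 rad/s, tcp=0.99682 -0.30973 -0.85705 m, tau=0.00000 0.00000 0.00000 0.00000 0.00000 N·m.
t=0.88000 s (step 88): q=2.09642 -0.81458 3.45051 0.10707 0.22082 rad, qd=2.16577 5.51067 1.65571 -12.33458 2.66072 rad/s, tcp=1.10631 -0.13141 -0.94282 m, tau=0.00000 0.00000 0.00000 0.00000 0.00000 N·m.
t=0.92000 s (step 92): q=2.22583 -0.59675 3.77685 -0.39777 0.27283 rad, qd=3.72066 6.20058 16.69671 -11.53877 -2.39832 rad/s, tcp=1.18708 0.07166 -0.98700 m, tau=0.00000 0.00000 0.00000 0.00000 0.00000 N·m.
t=0.94000 s (step 94): q=2.27621 -0.44955 4.11715 -0.61267 0.15546 rad, qd=1.02625 8.24527 15.15740 -9.90266 -9.40209 rad/s, tcp=1.21813 0.14371 -0.98238 m.
final tcp position (m): 1.21813 0.14371 -0.98238
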